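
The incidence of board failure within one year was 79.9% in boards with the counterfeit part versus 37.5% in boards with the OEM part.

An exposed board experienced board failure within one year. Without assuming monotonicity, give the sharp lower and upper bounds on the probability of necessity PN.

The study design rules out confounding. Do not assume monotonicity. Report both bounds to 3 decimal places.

p₁ = 0.799, p₀ = 0.375.
Under exogeneity alone the bounds on PN are max{0,(p₁−p₀)/p₁} ≤ PN ≤ min{1,(1−p₀)/p₁}.
  lower = (p₁ − p₀)/p₁ = 0.424 / 0.799 ≈ 0.5307
  upper = min{1, (1 − p₀)/p₁} = 0.625 / 0.799 ≈ 0.7822

0.531 ≤ PN ≤ 0.782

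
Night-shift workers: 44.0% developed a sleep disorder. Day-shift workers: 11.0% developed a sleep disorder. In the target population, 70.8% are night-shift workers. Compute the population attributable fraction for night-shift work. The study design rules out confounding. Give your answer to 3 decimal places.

PAF ≈ 0.680

p₁ = 0.44, p₀ = 0.11.
Overall risk P(Y=1) = π·p₁ + (1−π)·p₀ = 0.708×0.44 + 0.292×0.11 = 0.34364.
Under exogeneity, PAF = [P(Y=1) − p₀] / P(Y=1).
PAF = (0.34364 − 0.11) / 0.34364 ≈ 0.6799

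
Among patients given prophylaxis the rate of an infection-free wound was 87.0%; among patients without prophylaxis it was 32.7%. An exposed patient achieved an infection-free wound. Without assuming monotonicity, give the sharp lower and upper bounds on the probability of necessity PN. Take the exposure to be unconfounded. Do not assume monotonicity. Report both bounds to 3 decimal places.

p₁ = 0.87, p₀ = 0.327.
Under exogeneity alone the bounds on PN are max{0,(p₁−p₀)/p₁} ≤ PN ≤ min{1,(1−p₀)/p₁}.
  lower = (p₁ − p₀)/p₁ = 0.543 / 0.87 ≈ 0.6241
  upper = min{1, (1 − p₀)/p₁} = 0.673 / 0.87 ≈ 0.7736

0.624 ≤ PN ≤ 0.774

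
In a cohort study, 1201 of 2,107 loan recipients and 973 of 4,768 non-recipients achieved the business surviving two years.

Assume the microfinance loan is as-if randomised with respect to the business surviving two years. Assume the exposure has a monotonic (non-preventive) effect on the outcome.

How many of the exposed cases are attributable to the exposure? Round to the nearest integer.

p₁ = P(outcome | exposed) = 1201/2107 = 0.57
p₀ = P(outcome | unexposed) = 973/4768 = 0.20407
PN = (p₁ − p₀)/p₁ = (0.57 − 0.20407) / 0.57 ≈ 0.64199.
Attributable cases ≈ PN × (exposed cases) = 0.64199 × 1201 ≈ 771.03.

about 771 cases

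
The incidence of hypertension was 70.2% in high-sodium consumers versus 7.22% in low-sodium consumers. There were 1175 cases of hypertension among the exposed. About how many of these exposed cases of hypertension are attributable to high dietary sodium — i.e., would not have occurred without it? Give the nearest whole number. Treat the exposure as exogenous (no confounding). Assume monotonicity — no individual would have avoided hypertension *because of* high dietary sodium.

about 1054 cases

p₁ = 0.702, p₀ = 0.0722.
PN = (p₁ − p₀)/p₁ = (0.702 − 0.0722) / 0.702 ≈ 0.89715.
Attributable cases ≈ PN × (exposed cases) = 0.89715 × 1175 ≈ 1054.15.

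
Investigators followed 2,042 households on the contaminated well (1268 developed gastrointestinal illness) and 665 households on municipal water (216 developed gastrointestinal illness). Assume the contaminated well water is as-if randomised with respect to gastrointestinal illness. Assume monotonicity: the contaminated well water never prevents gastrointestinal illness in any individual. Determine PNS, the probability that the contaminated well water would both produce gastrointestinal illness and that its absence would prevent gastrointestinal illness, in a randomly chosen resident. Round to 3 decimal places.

p₁ = P(outcome | exposed) = 1268/2042 = 0.62096
p₀ = P(outcome | unexposed) = 216/665 = 0.32481
Under exogeneity and monotonicity, PNS = p₁ − p₀.
PNS = 0.62096 − 0.32481 = 0.29615

PNS ≈ 0.296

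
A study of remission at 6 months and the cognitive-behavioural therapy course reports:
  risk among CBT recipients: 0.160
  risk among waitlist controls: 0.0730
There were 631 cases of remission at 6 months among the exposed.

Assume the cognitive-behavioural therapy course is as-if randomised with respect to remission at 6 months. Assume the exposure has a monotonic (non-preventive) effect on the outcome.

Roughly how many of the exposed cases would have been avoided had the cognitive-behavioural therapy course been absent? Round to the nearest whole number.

about 343 cases

Let p₁ = 0.16, p₀ = 0.073.
PN = (p₁ − p₀)/p₁ = (0.16 − 0.073) / 0.16 ≈ 0.54375.
Attributable cases ≈ PN × (exposed cases) = 0.54375 × 631 ≈ 343.11.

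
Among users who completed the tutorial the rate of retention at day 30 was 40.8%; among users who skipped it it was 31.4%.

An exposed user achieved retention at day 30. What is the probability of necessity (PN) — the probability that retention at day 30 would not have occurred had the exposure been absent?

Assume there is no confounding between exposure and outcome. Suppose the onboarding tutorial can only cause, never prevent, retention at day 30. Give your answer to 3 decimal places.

p₁ = 0.408, p₀ = 0.314.
Under exogeneity and monotonicity, PN = (p₁ − p₀) / p₁.
PN = (0.408 − 0.314) / 0.408 = 0.094 / 0.408 ≈ 0.2304

PN ≈ 0.230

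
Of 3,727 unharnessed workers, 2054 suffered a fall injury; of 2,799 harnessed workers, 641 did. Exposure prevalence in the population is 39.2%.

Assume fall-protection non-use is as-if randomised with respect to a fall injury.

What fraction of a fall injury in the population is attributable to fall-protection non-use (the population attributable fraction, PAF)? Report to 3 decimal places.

p₁ = P(outcome | exposed) = 2054/3727 = 0.55111
p₀ = P(outcome | unexposed) = 641/2799 = 0.22901
Overall risk P(Y=1) = π·p₁ + (1−π)·p₀ = 0.392×0.55111 + 0.608×0.22901 = 0.35527.
Under exogeneity, PAF = [P(Y=1) − p₀] / P(Y=1).
PAF = (0.35527 − 0.22901) / 0.35527 ≈ 0.3554

PAF ≈ 0.355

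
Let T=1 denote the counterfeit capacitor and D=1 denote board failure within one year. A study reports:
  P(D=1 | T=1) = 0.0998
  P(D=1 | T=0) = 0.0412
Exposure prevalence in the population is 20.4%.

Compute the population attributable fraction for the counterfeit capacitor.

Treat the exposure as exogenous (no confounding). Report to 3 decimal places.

PAF ≈ 0.225

Let p₁ = 0.0998, p₀ = 0.0412.
Overall risk P(Y=1) = π·p₁ + (1−π)·p₀ = 0.204×0.0998 + 0.796×0.0412 = 0.053154.
Under exogeneity, PAF = [P(Y=1) − p₀] / P(Y=1).
PAF = (0.053154 − 0.0412) / 0.053154 ≈ 0.2249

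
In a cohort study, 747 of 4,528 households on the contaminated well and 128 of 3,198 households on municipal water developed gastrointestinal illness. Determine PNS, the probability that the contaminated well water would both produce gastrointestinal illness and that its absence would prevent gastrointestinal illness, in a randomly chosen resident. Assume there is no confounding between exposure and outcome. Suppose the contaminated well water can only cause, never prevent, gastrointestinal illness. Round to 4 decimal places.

PNS ≈ 0.1249

p₁ = P(outcome | exposed) = 747/4528 = 0.16497
p₀ = P(outcome | unexposed) = 128/3198 = 0.040025
Under exogeneity and monotonicity, PNS = p₁ − p₀.
PNS = 0.16497 − 0.040025 = 0.12495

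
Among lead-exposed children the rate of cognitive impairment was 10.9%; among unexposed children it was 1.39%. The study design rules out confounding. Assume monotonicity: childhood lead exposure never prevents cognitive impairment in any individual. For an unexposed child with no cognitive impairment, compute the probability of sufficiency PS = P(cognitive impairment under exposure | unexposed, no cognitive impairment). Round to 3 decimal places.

p₁ = 0.109, p₀ = 0.0139.
Under exogeneity and monotonicity, PS = (p₁ − p₀) / (1 − p₀).
PS = (0.109 − 0.0139) / (1 − 0.0139) = 0.0951 / 0.9861 ≈ 0.0964

PS ≈ 0.096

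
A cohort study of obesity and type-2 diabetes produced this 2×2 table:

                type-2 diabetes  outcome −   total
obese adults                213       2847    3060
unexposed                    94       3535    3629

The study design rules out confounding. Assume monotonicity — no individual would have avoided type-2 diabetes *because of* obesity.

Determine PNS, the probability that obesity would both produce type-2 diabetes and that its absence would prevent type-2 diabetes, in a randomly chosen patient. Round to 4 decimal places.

PNS ≈ 0.0437

p₁ = P(outcome | exposed) = 213/3060 = 0.069608
p₀ = P(outcome | unexposed) = 94/3629 = 0.025902
Under exogeneity and monotonicity, PNS = p₁ − p₀.
PNS = 0.069608 − 0.025902 = 0.043705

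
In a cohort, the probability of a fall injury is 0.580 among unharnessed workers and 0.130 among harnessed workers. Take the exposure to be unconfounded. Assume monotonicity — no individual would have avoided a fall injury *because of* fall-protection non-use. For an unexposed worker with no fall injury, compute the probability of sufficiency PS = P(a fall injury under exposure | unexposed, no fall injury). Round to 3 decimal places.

PS ≈ 0.517

Let p₁ = 0.58, p₀ = 0.13.
Under exogeneity and monotonicity, PS = (p₁ − p₀) / (1 − p₀).
PS = (0.58 − 0.13) / (1 − 0.13) = 0.45 / 0.87 ≈ 0.5172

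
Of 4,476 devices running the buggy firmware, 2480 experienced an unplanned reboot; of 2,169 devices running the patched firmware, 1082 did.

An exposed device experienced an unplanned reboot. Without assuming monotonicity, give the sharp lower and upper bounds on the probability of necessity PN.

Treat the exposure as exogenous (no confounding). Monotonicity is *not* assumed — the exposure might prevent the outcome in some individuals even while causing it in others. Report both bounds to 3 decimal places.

0.100 ≤ PN ≤ 0.904

p₁ = P(outcome | exposed) = 2480/4476 = 0.55407
p₀ = P(outcome | unexposed) = 1082/2169 = 0.49885
Under exogeneity alone the bounds on PN are max{0,(p₁−p₀)/p₁} ≤ PN ≤ min{1,(1−p₀)/p₁}.
  lower = (p₁ − p₀)/p₁ = 0.055219 / 0.55407 ≈ 0.0997
  upper = min{1, (1 − p₀)/p₁} = 0.50115 / 0.55407 ≈ 0.9045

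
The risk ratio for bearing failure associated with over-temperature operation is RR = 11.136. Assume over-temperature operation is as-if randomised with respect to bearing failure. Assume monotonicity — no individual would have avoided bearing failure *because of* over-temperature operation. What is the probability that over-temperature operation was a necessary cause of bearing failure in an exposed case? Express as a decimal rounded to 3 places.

Under exogeneity and monotonicity, PN = (RR − 1) / RR = 1 − 1/RR.
PN = (11.136 − 1) / 11.136 = 10.14 / 11.136 ≈ 0.9102

PN ≈ 0.910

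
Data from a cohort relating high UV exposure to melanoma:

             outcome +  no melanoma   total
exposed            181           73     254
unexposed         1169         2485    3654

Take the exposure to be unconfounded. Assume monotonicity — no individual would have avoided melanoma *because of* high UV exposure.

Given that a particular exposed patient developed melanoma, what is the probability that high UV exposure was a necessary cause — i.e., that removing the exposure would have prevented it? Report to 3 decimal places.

PN ≈ 0.551

p₁ = P(outcome | exposed) = 181/254 = 0.7126
p₀ = P(outcome | unexposed) = 1169/3654 = 0.31992
Under exogeneity and monotonicity, PN = (p₁ − p₀) / p₁.
PN = (0.7126 − 0.31992) / 0.7126 = 0.39268 / 0.7126 ≈ 0.5510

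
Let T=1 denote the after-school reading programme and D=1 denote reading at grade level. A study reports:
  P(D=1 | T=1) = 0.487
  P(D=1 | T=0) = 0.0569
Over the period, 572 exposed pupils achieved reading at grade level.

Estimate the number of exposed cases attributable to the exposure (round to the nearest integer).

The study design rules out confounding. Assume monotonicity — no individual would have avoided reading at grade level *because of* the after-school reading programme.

Let p₁ = 0.487, p₀ = 0.0569.
PN = (p₁ − p₀)/p₁ = (0.487 − 0.0569) / 0.487 ≈ 0.88316.
Attributable cases ≈ PN × (exposed cases) = 0.88316 × 572 ≈ 505.17.

about 505 cases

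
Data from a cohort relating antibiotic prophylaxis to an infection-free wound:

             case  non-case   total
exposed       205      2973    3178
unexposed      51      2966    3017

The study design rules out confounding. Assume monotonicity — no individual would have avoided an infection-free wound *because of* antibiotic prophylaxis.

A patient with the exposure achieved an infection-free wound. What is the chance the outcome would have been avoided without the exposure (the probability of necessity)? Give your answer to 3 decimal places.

PN ≈ 0.738

p₁ = P(outcome | exposed) = 205/3178 = 0.064506
p₀ = P(outcome | unexposed) = 51/3017 = 0.016904
Under exogeneity and monotonicity, PN = (p₁ − p₀) / p₁.
PN = (0.064506 − 0.016904) / 0.064506 = 0.047602 / 0.064506 ≈ 0.7379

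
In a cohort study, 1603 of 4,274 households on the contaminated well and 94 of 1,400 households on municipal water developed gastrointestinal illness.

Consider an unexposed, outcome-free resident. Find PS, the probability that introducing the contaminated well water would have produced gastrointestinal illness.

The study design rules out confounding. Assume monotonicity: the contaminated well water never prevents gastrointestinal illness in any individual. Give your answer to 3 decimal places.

p₁ = P(outcome | exposed) = 1603/4274 = 0.37506
p₀ = P(outcome | unexposed) = 94/1400 = 0.067143
Under exogeneity and monotonicity, PS = (p₁ − p₀) / (1 − p₀).
PS = (0.37506 − 0.067143) / (1 − 0.067143) = 0.30792 / 0.93286 ≈ 0.3301

PS ≈ 0.330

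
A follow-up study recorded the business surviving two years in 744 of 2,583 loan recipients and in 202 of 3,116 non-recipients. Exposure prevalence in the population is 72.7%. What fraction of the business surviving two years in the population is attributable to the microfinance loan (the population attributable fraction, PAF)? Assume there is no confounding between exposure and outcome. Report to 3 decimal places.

PAF ≈ 0.715

p₁ = P(outcome | exposed) = 744/2583 = 0.28804
p₀ = P(outcome | unexposed) = 202/3116 = 0.064827
Overall risk P(Y=1) = π·p₁ + (1−π)·p₀ = 0.727×0.28804 + 0.273×0.064827 = 0.2271.
Under exogeneity, PAF = [P(Y=1) − p₀] / P(Y=1).
PAF = (0.2271 − 0.064827) / 0.2271 ≈ 0.7145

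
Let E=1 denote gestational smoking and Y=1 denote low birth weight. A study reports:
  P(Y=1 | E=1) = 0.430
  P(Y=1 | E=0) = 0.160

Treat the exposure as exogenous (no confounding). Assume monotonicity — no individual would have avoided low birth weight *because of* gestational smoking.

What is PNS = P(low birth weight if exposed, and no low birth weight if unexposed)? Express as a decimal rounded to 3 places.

PNS ≈ 0.270

Let p₁ = 0.43, p₀ = 0.16.
Under exogeneity and monotonicity, PNS = p₁ − p₀.
PNS = 0.43 − 0.16 = 0.27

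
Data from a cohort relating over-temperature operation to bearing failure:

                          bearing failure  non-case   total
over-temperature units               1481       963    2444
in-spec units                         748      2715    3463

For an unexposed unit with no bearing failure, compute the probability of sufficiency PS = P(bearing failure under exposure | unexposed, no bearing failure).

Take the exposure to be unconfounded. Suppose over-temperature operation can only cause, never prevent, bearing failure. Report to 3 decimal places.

PS ≈ 0.497

p₁ = P(outcome | exposed) = 1481/2444 = 0.60597
p₀ = P(outcome | unexposed) = 748/3463 = 0.216
Under exogeneity and monotonicity, PS = (p₁ − p₀)/(1 − p₀).
PS = (0.60597 − 0.216) / 0.784 ≈ 0.4974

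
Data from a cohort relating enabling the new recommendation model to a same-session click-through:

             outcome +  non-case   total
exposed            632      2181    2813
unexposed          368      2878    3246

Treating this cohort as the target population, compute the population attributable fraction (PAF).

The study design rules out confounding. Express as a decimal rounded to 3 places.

PAF ≈ 0.313

p₁ = P(outcome | exposed) = 632/2813 = 0.22467
p₀ = P(outcome | unexposed) = 368/3246 = 0.11337
Exposure prevalence π = 2813/6059 = 0.46427; overall risk P(Y=1) = 0.16504.
Under exogeneity, PAF = [P(Y=1) − p₀]/P(Y=1).
PAF = (0.16504 − 0.11337) / 0.16504 ≈ 0.3131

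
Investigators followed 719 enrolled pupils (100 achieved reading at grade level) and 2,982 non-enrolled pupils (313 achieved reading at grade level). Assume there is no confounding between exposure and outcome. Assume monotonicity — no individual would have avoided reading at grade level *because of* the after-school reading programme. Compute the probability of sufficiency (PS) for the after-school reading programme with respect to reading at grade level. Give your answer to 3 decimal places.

p₁ = P(outcome | exposed) = 100/719 = 0.13908
p₀ = P(outcome | unexposed) = 313/2982 = 0.10496
Under exogeneity and monotonicity, PS = (p₁ − p₀) / (1 − p₀).
PS = (0.13908 − 0.10496) / (1 − 0.10496) = 0.034119 / 0.89504 ≈ 0.0381

PS ≈ 0.038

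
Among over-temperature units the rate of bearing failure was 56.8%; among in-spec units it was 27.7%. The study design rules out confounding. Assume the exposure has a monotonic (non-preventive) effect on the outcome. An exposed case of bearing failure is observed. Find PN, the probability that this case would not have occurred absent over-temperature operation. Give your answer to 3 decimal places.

p₁ = 0.568, p₀ = 0.277.
Under exogeneity and monotonicity, PN = (p₁ − p₀) / p₁.
PN = (0.568 − 0.277) / 0.568 = 0.291 / 0.568 ≈ 0.5123

PN ≈ 0.512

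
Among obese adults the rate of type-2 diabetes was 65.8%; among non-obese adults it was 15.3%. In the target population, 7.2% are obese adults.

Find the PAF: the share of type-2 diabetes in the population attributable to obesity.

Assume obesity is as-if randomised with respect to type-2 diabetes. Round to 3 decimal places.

PAF ≈ 0.192

p₁ = 0.658, p₀ = 0.153.
Overall risk P(Y=1) = π·p₁ + (1−π)·p₀ = 0.072×0.658 + 0.928×0.153 = 0.18936.
Under exogeneity, PAF = [P(Y=1) − p₀] / P(Y=1).
PAF = (0.18936 − 0.153) / 0.18936 ≈ 0.1920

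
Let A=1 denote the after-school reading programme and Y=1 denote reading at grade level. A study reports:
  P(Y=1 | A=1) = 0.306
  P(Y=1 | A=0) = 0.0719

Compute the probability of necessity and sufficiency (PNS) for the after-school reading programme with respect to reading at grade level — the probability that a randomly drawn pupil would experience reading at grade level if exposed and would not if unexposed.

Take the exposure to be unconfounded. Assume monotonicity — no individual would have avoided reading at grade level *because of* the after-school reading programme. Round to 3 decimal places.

PNS ≈ 0.234

Let p₁ = 0.306, p₀ = 0.0719.
Under exogeneity and monotonicity, PNS = p₁ − p₀.
PNS = 0.306 − 0.0719 = 0.2341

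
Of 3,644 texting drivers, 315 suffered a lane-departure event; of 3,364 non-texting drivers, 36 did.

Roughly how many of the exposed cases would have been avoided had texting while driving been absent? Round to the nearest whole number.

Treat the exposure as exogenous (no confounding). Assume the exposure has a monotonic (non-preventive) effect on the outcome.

p₁ = P(outcome | exposed) = 315/3644 = 0.086443
p₀ = P(outcome | unexposed) = 36/3364 = 0.010702
PN = (p₁ − p₀)/p₁ = (0.086443 − 0.010702) / 0.086443 ≈ 0.87620.
Attributable cases ≈ PN × (exposed cases) = 0.87620 × 315 ≈ 276.00.

about 276 cases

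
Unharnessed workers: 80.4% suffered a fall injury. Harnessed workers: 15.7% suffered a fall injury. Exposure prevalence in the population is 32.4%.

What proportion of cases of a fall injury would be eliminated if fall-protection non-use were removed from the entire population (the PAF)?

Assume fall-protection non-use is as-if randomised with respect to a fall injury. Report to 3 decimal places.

PAF ≈ 0.572

p₁ = 0.804, p₀ = 0.157.
Overall risk P(Y=1) = π·p₁ + (1−π)·p₀ = 0.324×0.804 + 0.676×0.157 = 0.36663.
Under exogeneity, PAF = [P(Y=1) − p₀] / P(Y=1).
PAF = (0.36663 − 0.157) / 0.36663 ≈ 0.5718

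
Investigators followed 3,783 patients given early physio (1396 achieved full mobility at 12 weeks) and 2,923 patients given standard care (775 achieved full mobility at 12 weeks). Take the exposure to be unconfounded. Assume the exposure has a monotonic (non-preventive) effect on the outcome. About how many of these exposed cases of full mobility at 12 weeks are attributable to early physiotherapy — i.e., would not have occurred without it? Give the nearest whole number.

p₁ = P(outcome | exposed) = 1396/3783 = 0.36902
p₀ = P(outcome | unexposed) = 775/2923 = 0.26514
PN = (p₁ − p₀)/p₁ = (0.36902 − 0.26514) / 0.36902 ≈ 0.28150.
Attributable cases ≈ PN × (exposed cases) = 0.28150 × 1396 ≈ 392.98.

about 393 cases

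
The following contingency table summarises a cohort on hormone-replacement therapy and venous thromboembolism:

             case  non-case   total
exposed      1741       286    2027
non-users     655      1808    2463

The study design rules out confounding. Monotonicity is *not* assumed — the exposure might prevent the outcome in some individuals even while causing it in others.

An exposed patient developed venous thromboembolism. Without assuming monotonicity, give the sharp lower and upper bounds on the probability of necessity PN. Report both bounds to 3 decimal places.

0.690 ≤ PN ≤ 0.855

p₁ = P(outcome | exposed) = 1741/2027 = 0.8589
p₀ = P(outcome | unexposed) = 655/2463 = 0.26594
Under exogeneity alone the bounds on PN are max{0,(p₁−p₀)/p₁} ≤ PN ≤ min{1,(1−p₀)/p₁}.
  lower = (p₁ − p₀)/p₁ = 0.59297 / 0.8589 ≈ 0.6904
  upper = min{1, (1 − p₀)/p₁} = 0.73406 / 0.8589 ≈ 0.8547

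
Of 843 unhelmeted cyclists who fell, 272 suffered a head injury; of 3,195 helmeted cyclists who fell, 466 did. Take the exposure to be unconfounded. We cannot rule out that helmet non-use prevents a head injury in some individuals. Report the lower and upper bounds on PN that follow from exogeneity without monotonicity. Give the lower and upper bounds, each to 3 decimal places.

0.548 ≤ PN ≤ 1.000

p₁ = P(outcome | exposed) = 272/843 = 0.32266
p₀ = P(outcome | unexposed) = 466/3195 = 0.14585
Under exogeneity alone the bounds on PN are max{0,(p₁−p₀)/p₁} ≤ PN ≤ min{1,(1−p₀)/p₁}.
  lower = (p₁ − p₀)/p₁ = 0.1768 / 0.32266 ≈ 0.5480
  upper = min{1, (1 − p₀)/p₁} = 0.85415 / 0.32266 ≈ 2.6472 → capped at 1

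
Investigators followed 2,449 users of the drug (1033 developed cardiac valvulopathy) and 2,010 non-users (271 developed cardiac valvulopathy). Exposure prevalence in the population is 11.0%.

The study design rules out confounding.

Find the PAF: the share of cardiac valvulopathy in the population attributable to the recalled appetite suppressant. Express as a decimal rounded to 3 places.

PAF ≈ 0.190

p₁ = P(outcome | exposed) = 1033/2449 = 0.4218
p₀ = P(outcome | unexposed) = 271/2010 = 0.13483
Overall risk P(Y=1) = π·p₁ + (1−π)·p₀ = 0.11×0.4218 + 0.89×0.13483 = 0.16639.
Under exogeneity, PAF = [P(Y=1) − p₀] / P(Y=1).
PAF = (0.16639 − 0.13483) / 0.16639 ≈ 0.1897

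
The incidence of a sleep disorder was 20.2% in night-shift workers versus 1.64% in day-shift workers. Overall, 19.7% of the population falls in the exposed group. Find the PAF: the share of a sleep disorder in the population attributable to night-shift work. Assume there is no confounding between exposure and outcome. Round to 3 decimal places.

PAF ≈ 0.690

p₁ = 0.202, p₀ = 0.0164.
Overall risk P(Y=1) = π·p₁ + (1−π)·p₀ = 0.197×0.202 + 0.803×0.0164 = 0.052963.
Under exogeneity, PAF = [P(Y=1) − p₀] / P(Y=1).
PAF = (0.052963 − 0.0164) / 0.052963 ≈ 0.6904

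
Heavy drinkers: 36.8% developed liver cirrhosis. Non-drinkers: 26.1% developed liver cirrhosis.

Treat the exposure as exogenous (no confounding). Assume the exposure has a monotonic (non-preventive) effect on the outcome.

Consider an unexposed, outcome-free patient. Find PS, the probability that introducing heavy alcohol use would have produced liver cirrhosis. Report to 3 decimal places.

p₁ = 0.368, p₀ = 0.261.
Under exogeneity and monotonicity, PS = (p₁ − p₀) / (1 − p₀).
PS = (0.368 − 0.261) / (1 − 0.261) = 0.107 / 0.739 ≈ 0.1448

PS ≈ 0.145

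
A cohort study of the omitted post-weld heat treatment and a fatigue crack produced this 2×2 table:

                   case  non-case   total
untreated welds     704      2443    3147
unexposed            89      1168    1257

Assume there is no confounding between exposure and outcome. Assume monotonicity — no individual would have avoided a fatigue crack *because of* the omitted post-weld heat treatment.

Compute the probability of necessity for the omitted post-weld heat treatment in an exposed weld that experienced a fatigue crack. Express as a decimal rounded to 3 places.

PN ≈ 0.683

p₁ = P(outcome | exposed) = 704/3147 = 0.22371
p₀ = P(outcome | unexposed) = 89/1257 = 0.070804
Under exogeneity and monotonicity, PN = (p₁ − p₀)/p₁.
PN = (0.22371 − 0.070804) / 0.22371 ≈ 0.6835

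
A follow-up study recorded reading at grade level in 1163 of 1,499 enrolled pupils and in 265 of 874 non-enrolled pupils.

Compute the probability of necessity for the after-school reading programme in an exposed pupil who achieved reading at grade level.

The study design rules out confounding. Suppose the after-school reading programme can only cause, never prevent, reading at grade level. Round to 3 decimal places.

p₁ = P(outcome | exposed) = 1163/1499 = 0.77585
p₀ = P(outcome | unexposed) = 265/874 = 0.3032
Under exogeneity and monotonicity, PN = (p₁ − p₀) / p₁.
PN = (0.77585 − 0.3032) / 0.77585 = 0.47265 / 0.77585 ≈ 0.6092

PN ≈ 0.609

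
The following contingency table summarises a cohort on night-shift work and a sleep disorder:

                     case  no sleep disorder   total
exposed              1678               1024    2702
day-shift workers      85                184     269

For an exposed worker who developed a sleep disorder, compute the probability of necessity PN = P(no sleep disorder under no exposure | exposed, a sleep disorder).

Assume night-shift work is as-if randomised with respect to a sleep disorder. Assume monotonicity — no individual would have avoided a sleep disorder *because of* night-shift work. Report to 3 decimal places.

PN ≈ 0.491

p₁ = P(outcome | exposed) = 1678/2702 = 0.62102
p₀ = P(outcome | unexposed) = 85/269 = 0.31599
Under exogeneity and monotonicity, PN = (p₁ − p₀)/p₁.
PN = (0.62102 − 0.31599) / 0.62102 ≈ 0.4912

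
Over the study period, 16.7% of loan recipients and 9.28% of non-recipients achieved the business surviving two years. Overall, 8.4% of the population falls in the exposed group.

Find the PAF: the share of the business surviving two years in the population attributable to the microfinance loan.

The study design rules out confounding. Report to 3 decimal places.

p₁ = 0.167, p₀ = 0.0928.
Overall risk P(Y=1) = π·p₁ + (1−π)·p₀ = 0.084×0.167 + 0.916×0.0928 = 0.099033.
Under exogeneity, PAF = [P(Y=1) − p₀] / P(Y=1).
PAF = (0.099033 − 0.0928) / 0.099033 ≈ 0.0629

PAF ≈ 0.063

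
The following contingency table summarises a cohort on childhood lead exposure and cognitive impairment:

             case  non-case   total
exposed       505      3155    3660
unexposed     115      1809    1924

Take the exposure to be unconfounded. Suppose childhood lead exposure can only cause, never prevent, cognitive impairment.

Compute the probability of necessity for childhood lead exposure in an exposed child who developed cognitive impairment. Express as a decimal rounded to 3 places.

p₁ = P(outcome | exposed) = 505/3660 = 0.13798
p₀ = P(outcome | unexposed) = 115/1924 = 0.059771
Under exogeneity and monotonicity, PN = (p₁ − p₀) / p₁.
PN = (0.13798 − 0.059771) / 0.13798 = 0.078207 / 0.13798 ≈ 0.5668

PN ≈ 0.567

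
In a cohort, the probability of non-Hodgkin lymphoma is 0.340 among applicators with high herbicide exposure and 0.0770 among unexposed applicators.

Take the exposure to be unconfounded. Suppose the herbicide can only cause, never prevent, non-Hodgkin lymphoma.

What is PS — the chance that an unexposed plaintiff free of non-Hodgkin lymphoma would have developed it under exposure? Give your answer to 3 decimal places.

Let p₁ = 0.34, p₀ = 0.077.
Under exogeneity and monotonicity, PS = (p₁ − p₀) / (1 − p₀).
PS = (0.34 − 0.077) / (1 − 0.077) = 0.263 / 0.923 ≈ 0.2849

PS ≈ 0.285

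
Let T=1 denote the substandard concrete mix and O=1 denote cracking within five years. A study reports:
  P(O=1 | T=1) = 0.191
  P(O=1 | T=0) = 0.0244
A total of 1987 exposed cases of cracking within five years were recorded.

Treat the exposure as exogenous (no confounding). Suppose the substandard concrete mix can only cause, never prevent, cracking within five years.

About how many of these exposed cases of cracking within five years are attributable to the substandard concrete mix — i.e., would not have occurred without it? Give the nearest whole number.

Let p₁ = 0.191, p₀ = 0.0244.
PN = (p₁ − p₀)/p₁ = (0.191 − 0.0244) / 0.191 ≈ 0.87225.
Attributable cases ≈ PN × (exposed cases) = 0.87225 × 1987 ≈ 1733.16.

about 1733 cases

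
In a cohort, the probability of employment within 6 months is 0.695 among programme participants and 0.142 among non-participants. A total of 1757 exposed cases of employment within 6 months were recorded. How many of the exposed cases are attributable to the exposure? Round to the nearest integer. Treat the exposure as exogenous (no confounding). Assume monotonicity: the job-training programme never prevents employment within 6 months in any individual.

Let p₁ = 0.695, p₀ = 0.142.
PN = (p₁ − p₀)/p₁ = (0.695 − 0.142) / 0.695 ≈ 0.79568.
Attributable cases ≈ PN × (exposed cases) = 0.79568 × 1757 ≈ 1398.02.

about 1398 cases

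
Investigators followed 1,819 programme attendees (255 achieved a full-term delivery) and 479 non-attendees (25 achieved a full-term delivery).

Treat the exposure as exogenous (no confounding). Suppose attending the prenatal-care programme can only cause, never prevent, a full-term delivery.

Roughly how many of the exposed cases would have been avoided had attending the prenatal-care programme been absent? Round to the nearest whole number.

about 160 cases

p₁ = P(outcome | exposed) = 255/1819 = 0.14019
p₀ = P(outcome | unexposed) = 25/479 = 0.052192
PN = (p₁ − p₀)/p₁ = (0.14019 − 0.052192) / 0.14019 ≈ 0.62770.
Attributable cases ≈ PN × (exposed cases) = 0.62770 × 255 ≈ 160.06.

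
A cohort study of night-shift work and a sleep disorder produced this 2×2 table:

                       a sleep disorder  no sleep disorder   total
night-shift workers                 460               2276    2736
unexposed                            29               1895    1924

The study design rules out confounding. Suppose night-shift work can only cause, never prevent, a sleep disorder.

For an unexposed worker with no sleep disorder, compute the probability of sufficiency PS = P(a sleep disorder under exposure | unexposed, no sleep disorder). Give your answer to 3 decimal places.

p₁ = P(outcome | exposed) = 460/2736 = 0.16813
p₀ = P(outcome | unexposed) = 29/1924 = 0.015073
Under exogeneity and monotonicity, PS = (p₁ − p₀)/(1 − p₀).
PS = (0.16813 − 0.015073) / 0.98493 ≈ 0.1554

PS ≈ 0.155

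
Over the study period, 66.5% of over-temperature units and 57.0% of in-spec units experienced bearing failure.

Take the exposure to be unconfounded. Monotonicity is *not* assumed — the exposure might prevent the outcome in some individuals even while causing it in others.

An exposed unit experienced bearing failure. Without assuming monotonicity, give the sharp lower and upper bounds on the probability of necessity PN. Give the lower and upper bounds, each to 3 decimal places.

p₁ = 0.665, p₀ = 0.57.
Under exogeneity alone the bounds on PN are max{0,(p₁−p₀)/p₁} ≤ PN ≤ min{1,(1−p₀)/p₁}.
  lower = (p₁ − p₀)/p₁ = 0.095 / 0.665 ≈ 0.1429
  upper = min{1, (1 − p₀)/p₁} = 0.43 / 0.665 ≈ 0.6466

0.143 ≤ PN ≤ 0.647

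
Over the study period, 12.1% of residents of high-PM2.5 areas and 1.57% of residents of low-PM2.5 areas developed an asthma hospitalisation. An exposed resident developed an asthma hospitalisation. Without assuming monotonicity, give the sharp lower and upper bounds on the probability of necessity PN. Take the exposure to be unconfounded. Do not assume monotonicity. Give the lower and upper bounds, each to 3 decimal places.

p₁ = 0.121, p₀ = 0.0157.
Under exogeneity alone the bounds on PN are max{0,(p₁−p₀)/p₁} ≤ PN ≤ min{1,(1−p₀)/p₁}.
  lower = (p₁ − p₀)/p₁ = 0.1053 / 0.121 ≈ 0.8702
  upper = min{1, (1 − p₀)/p₁} = 0.9843 / 0.121 ≈ 8.1347 → capped at 1

0.870 ≤ PN ≤ 1.000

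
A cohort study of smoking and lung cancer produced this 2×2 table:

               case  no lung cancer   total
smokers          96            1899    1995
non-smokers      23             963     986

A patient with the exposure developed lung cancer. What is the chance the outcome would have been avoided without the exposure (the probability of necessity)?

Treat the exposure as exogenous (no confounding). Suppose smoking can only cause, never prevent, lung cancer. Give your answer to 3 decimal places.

p₁ = P(outcome | exposed) = 96/1995 = 0.04812
p₀ = P(outcome | unexposed) = 23/986 = 0.023327
Under exogeneity and monotonicity, PN = (p₁ − p₀)/p₁.
PN = (0.04812 − 0.023327) / 0.04812 ≈ 0.5152

PN ≈ 0.515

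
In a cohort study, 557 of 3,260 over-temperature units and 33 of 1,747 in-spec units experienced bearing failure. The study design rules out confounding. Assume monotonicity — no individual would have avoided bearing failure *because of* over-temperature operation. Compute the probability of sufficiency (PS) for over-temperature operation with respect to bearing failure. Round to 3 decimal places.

PS ≈ 0.155

p₁ = P(outcome | exposed) = 557/3260 = 0.17086
p₀ = P(outcome | unexposed) = 33/1747 = 0.01889
Under exogeneity and monotonicity, PS = (p₁ − p₀) / (1 − p₀).
PS = (0.17086 − 0.01889) / (1 − 0.01889) = 0.15197 / 0.98111 ≈ 0.1549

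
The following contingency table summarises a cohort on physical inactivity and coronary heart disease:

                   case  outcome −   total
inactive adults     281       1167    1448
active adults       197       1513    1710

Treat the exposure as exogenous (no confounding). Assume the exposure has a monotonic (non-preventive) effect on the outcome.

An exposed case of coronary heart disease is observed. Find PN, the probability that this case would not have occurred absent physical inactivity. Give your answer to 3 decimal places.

PN ≈ 0.406

p₁ = P(outcome | exposed) = 281/1448 = 0.19406
p₀ = P(outcome | unexposed) = 197/1710 = 0.1152
Under exogeneity and monotonicity, PN = (p₁ − p₀)/p₁.
PN = (0.19406 − 0.1152) / 0.19406 ≈ 0.4063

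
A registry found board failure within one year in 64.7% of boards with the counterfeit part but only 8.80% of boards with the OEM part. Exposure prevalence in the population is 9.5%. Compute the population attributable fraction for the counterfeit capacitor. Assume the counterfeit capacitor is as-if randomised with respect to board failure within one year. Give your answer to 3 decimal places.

PAF ≈ 0.376

p₁ = 0.647, p₀ = 0.088.
Overall risk P(Y=1) = π·p₁ + (1−π)·p₀ = 0.095×0.647 + 0.905×0.088 = 0.14111.
Under exogeneity, PAF = [P(Y=1) − p₀] / P(Y=1).
PAF = (0.14111 − 0.088) / 0.14111 ≈ 0.3764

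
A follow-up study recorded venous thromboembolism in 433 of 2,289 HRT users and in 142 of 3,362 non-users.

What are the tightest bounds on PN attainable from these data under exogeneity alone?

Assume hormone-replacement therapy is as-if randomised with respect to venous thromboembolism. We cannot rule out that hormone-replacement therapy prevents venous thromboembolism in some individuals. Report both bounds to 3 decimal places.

p₁ = P(outcome | exposed) = 433/2289 = 0.18917
p₀ = P(outcome | unexposed) = 142/3362 = 0.042237
Under exogeneity alone the bounds on PN are max{0,(p₁−p₀)/p₁} ≤ PN ≤ min{1,(1−p₀)/p₁}.
  lower = (p₁ − p₀)/p₁ = 0.14693 / 0.18917 ≈ 0.7767
  upper = min{1, (1 − p₀)/p₁} = 0.95776 / 0.18917 ≈ 5.0631 → capped at 1

0.777 ≤ PN ≤ 1.000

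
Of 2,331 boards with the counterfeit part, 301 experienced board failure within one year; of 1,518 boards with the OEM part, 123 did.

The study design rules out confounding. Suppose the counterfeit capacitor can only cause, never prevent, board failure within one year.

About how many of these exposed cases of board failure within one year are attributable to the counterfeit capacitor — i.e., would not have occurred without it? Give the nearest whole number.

about 112 cases

p₁ = P(outcome | exposed) = 301/2331 = 0.12913
p₀ = P(outcome | unexposed) = 123/1518 = 0.081028
PN = (p₁ − p₀)/p₁ = (0.12913 − 0.081028) / 0.12913 ≈ 0.37251.
Attributable cases ≈ PN × (exposed cases) = 0.37251 × 301 ≈ 112.12.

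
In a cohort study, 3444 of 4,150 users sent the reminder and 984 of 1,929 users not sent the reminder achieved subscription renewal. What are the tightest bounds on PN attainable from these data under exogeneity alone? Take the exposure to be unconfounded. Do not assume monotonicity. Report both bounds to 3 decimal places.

0.385 ≤ PN ≤ 0.590

p₁ = P(outcome | exposed) = 3444/4150 = 0.82988
p₀ = P(outcome | unexposed) = 984/1929 = 0.51011
Under exogeneity alone the bounds on PN are max{0,(p₁−p₀)/p₁} ≤ PN ≤ min{1,(1−p₀)/p₁}.
  lower = (p₁ − p₀)/p₁ = 0.31977 / 0.82988 ≈ 0.3853
  upper = min{1, (1 − p₀)/p₁} = 0.48989 / 0.82988 ≈ 0.5903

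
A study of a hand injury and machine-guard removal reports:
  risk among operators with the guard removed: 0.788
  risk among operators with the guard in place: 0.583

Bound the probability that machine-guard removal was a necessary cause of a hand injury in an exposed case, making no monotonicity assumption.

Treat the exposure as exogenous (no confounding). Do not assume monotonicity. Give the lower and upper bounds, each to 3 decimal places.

0.260 ≤ PN ≤ 0.529

Let p₁ = 0.788, p₀ = 0.583.
Under exogeneity alone the bounds on PN are max{0,(p₁−p₀)/p₁} ≤ PN ≤ min{1,(1−p₀)/p₁}.
  lower = (p₁ − p₀)/p₁ = 0.205 / 0.788 ≈ 0.2602
  upper = min{1, (1 − p₀)/p₁} = 0.417 / 0.788 ≈ 0.5292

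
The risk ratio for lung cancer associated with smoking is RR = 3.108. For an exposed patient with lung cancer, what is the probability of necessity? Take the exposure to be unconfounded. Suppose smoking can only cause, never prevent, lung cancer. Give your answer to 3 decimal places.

PN ≈ 0.678

Under exogeneity and monotonicity, PN = (RR − 1) / RR = 1 − 1/RR.
PN = (3.108 − 1) / 3.108 = 2.108 / 3.108 ≈ 0.6782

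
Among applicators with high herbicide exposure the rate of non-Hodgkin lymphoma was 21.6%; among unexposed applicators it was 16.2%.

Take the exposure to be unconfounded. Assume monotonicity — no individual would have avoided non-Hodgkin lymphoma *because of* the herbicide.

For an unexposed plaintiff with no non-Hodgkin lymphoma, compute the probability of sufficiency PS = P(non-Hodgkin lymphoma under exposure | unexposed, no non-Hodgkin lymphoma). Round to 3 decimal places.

PS ≈ 0.064

p₁ = 0.216, p₀ = 0.162.
Under exogeneity and monotonicity, PS = (p₁ − p₀) / (1 − p₀).
PS = (0.216 − 0.162) / (1 − 0.162) = 0.054 / 0.838 ≈ 0.0644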